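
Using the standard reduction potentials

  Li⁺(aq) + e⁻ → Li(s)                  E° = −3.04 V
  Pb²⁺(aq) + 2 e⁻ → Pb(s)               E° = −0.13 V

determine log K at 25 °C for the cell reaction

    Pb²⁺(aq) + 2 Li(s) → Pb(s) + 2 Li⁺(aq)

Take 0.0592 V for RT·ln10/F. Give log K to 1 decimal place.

log K = 98.3

The Pb²⁺/Pb couple is reduced (cathode); E°cell = −0.13 − (−3.04) = +2.91 V with n = 2.
At equilibrium E = 0, so log K = nE°cell / 0.0592 = (2)(+2.91) / 0.0592 = 98.3.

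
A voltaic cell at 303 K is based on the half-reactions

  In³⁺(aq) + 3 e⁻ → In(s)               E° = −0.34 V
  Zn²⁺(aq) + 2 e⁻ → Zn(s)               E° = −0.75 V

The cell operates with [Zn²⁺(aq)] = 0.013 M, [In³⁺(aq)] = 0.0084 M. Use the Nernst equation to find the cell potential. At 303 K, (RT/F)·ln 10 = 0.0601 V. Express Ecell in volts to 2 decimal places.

In³⁺/In is reduced (cathode, E° = −0.34 V) and Zn²⁺/Zn is oxidized (anode).
E°cell = −0.34 − (−0.75) = +0.41 V, with n = 6 electrons transferred.
The balanced reaction is 2 In³⁺(aq) + 3 Zn(s) → 2 In(s) + 3 Zn²⁺(aq), so Q = [Zn²⁺(aq)]^3 / [In³⁺(aq)]^2 = 0.0311 and log Q = −1.507.
By the Nernst equation, E = +0.41 − (0.0601/6)·(−1.507) = +0.43 V.

+0.43 V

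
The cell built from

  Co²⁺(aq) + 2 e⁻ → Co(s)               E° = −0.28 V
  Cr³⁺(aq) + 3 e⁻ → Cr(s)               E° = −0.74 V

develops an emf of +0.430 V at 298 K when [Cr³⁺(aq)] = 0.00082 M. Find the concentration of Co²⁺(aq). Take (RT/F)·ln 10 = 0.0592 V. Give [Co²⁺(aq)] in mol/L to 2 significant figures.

0.00085 M

Co²⁺/Co is the cathode (higher E°); E°cell = −0.28 − (−0.74) = +0.46 V with n = 6.
Rearranging E = E° − (0.0592/n)·log Q gives log Q = 6(+0.46 − (+0.430))/0.0592 = 3.041.
The balanced reaction is 3 Co²⁺(aq) + 2 Cr(s) → 3 Co(s) + 2 Cr³⁺(aq), so Q = [Cr³⁺(aq)]^2 / [Co²⁺(aq)]^3.
Isolating [Co²⁺(aq)] in Q = 10^{3.041} yields log [Co²⁺(aq)] = −3.071, i.e. 0.00085 M.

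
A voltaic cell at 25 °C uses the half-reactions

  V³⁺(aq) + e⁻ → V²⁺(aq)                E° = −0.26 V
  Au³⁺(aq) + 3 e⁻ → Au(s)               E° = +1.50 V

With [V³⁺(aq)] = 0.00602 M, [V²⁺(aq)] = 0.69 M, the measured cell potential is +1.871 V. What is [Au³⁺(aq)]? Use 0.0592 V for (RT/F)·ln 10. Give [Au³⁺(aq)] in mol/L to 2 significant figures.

0.28 M

With Au³⁺/Au at the cathode and V³⁺/V²⁺ at the anode, E°cell = +1.50 − (−0.26) = +1.76 V (n = 3).
From the Nernst equation, log Q = n(E° − E)/0.0592 = 3·(+1.76 − (+1.871))/0.0592 = −5.625.
The balanced reaction is Au³⁺(aq) + 3 V²⁺(aq) → Au(s) + 3 V³⁺(aq), so Q = [V³⁺(aq)]^3 / ([Au³⁺(aq)]·[V²⁺(aq)]^3).
Solving for the unknown gives log [Au³⁺(aq)] = −0.553, so [Au³⁺(aq)] ≈ 0.28 M.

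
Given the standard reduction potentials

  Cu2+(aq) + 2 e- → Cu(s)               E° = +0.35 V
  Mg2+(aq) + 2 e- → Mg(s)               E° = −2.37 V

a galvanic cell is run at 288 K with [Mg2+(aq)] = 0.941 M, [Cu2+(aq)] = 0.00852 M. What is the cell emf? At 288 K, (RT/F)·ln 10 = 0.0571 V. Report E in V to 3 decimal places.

The Cu²⁺/Cu couple has the more positive E°, so it is the cathode; Mg²⁺/Mg is the anode.
The standard potential is +0.35 − (−2.37) = +2.72 V and the balanced reaction transfers n = 2 electrons.
Balancing gives Cu2+(aq) + Mg(s) → Cu(s) + Mg2+(aq); hence Q = [Mg2+(aq)] / [Cu2+(aq)] = 110 (log Q = 2.043).
Applying E = E° − (RT ln10/nF)·log Q gives +2.72 − (0.0571/2)(2.043) = +2.662 V.

+2.662 V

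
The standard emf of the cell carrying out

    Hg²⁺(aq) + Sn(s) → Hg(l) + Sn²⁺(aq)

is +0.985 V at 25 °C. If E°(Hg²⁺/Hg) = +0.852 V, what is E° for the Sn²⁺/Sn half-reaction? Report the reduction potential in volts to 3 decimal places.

−0.133 V

In the reaction as written the Hg²⁺/Hg couple is reduced (cathode) and Sn²⁺/Sn is oxidized (anode), so E°cell = E°(Hg²⁺/Hg) − E°(Sn²⁺/Sn).
E°(Sn²⁺/Sn) = E°(cathode) − E°cell = +0.852 − (+0.985) = −0.133 V.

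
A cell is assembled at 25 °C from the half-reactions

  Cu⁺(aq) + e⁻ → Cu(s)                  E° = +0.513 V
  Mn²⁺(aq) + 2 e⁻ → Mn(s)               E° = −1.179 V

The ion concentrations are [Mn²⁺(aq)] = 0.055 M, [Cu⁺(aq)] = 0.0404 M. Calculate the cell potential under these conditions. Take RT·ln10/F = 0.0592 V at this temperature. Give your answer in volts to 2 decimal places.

The Cu⁺/Cu couple has the more positive E°, so it is the cathode; Mn²⁺/Mn is the anode.
The standard potential is +0.513 − (−1.179) = +1.692 V and the balanced reaction transfers n = 2 electrons.
For the overall reaction 2 Cu⁺(aq) + Mn(s) → 2 Cu(s) + Mn²⁺(aq), Q = [Mn²⁺(aq)] / [Cu⁺(aq)]^2 = 33.7, giving log Q = 1.528.
Applying E = E° − (RT ln10/nF)·log Q gives +1.692 − (0.0592/2)(1.528) = +1.65 V.

+1.65 V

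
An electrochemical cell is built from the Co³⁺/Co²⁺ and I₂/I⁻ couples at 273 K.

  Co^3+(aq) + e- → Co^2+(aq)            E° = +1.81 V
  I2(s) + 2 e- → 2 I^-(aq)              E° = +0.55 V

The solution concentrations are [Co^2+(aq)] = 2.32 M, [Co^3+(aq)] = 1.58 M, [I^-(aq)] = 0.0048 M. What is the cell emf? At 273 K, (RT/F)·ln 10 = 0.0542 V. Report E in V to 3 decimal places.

+1.125 V

The Co³⁺/Co²⁺ couple has the more positive E°, so it is the cathode; I₂/I⁻ is the anode.
E°cell = E°cat − E°an = +1.81 − (+0.55) = +1.26 V; n = 2.
For the overall reaction 2 Co^3+(aq) + 2 I^-(aq) → 2 Co^2+(aq) + I2(s), Q = [Co^2+(aq)]^2 / ([Co^3+(aq)]^2·[I^-(aq)]^2) = 9.36×10^4, giving log Q = 4.971.
Applying E = E° − (RT ln10/nF)·log Q gives +1.26 − (0.0542/2)(4.971) = +1.125 V.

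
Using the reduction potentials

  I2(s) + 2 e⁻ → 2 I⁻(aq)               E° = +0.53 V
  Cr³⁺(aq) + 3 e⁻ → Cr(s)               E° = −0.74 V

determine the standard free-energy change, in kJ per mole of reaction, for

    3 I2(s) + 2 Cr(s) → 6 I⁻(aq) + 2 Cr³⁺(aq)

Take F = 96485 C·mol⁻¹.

−735 kJ/mol

In the reaction as written I2(s) is reduced, so the I₂/I⁻ couple is the cathode and Cr³⁺/Cr is the anode.
E°cell = +0.53 − (−0.74) = +1.27 V; balancing electrons gives n = 6.
ΔG° = −nFE°cell = −(6)(96485)(+1.27) J/mol = −735 kJ/mol.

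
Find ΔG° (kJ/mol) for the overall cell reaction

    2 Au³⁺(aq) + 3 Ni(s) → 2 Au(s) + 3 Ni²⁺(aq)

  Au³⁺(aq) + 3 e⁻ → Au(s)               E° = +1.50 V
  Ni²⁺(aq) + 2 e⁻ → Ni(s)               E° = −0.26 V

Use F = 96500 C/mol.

−1019 kJ/mol

In the reaction as written Au³⁺(aq) is reduced, so the Au³⁺/Au couple is the cathode and Ni²⁺/Ni is the anode.
E°cell = +1.50 − (−0.26) = +1.76 V; balancing electrons gives n = 6.
ΔG° = −nFE°cell = −(6)(96500)(+1.76) J/mol = −1019 kJ/mol.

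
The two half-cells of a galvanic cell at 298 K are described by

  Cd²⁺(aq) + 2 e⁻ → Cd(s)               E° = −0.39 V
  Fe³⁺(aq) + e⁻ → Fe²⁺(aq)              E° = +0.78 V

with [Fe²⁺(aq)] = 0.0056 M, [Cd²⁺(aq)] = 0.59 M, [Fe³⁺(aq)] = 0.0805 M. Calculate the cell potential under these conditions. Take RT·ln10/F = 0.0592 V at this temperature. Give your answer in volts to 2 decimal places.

Since E°(Fe³⁺/Fe²⁺) > E°(Cd²⁺/Cd), Fe³⁺/Fe²⁺ serves as the cathode.
E°cell = E°cat − E°an = +0.78 − (−0.39) = +1.17 V; n = 2.
Balancing gives 2 Fe³⁺(aq) + Cd(s) → 2 Fe²⁺(aq) + Cd²⁺(aq); hence Q = ([Fe²⁺(aq)]^2·[Cd²⁺(aq)]) / [Fe³⁺(aq)]^2 = 0.00286 (log Q = −2.544).
Applying E = E° − (RT ln10/nF)·log Q gives +1.17 − (0.0592/2)(−2.544) = +1.25 V.

+1.25 V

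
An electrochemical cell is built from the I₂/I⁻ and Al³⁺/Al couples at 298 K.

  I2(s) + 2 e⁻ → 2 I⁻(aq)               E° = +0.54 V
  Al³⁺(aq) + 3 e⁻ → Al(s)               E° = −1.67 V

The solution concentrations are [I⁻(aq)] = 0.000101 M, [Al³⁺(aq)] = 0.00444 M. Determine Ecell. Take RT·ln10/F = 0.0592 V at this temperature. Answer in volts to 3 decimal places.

Since E°(I₂/I⁻) > E°(Al³⁺/Al), I₂/I⁻ serves as the cathode.
E°cell = +0.54 − (−1.67) = +2.21 V, with n = 6 electrons transferred.
For the overall reaction 3 I2(s) + 2 Al(s) → 6 I⁻(aq) + 2 Al³⁺(aq), Q = [I⁻(aq)]^6·[Al³⁺(aq)]^2 = 2.09×10^−29, giving log Q = −28.679.
By the Nernst equation, E = +2.21 − (0.0592/6)·(−28.679) = +2.493 V.

+2.493 V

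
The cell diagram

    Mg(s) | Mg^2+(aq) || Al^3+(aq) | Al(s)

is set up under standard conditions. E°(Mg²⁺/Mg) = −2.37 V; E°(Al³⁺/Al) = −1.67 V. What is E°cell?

By convention the left-hand electrode in cell notation is the anode (oxidation) and the right-hand electrode is the cathode (reduction).
E°cell = E°(right) − E°(left) = −1.67 − (−2.37) = +0.70 V.

+0.70 V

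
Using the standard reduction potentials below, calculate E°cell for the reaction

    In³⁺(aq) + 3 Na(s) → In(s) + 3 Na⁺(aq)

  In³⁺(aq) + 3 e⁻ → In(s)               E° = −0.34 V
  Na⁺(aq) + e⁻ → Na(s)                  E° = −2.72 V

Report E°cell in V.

In the reaction as written, In³⁺(aq) is reduced (cathode) and Na⁺(aq) is produced by oxidation at the anode.
E°cell = E°(cathode) − E°(anode) = −0.34 − (−2.72) = +2.38 V.
The positive value indicates the reaction is spontaneous as written.

+2.38 V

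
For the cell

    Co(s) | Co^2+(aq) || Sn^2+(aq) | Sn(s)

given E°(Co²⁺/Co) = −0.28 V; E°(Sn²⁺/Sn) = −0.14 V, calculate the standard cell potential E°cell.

By convention the left-hand electrode in cell notation is the anode (oxidation) and the right-hand electrode is the cathode (reduction).
E°cell = E°(right) − E°(left) = −0.14 − (−0.28) = +0.14 V.

+0.14 V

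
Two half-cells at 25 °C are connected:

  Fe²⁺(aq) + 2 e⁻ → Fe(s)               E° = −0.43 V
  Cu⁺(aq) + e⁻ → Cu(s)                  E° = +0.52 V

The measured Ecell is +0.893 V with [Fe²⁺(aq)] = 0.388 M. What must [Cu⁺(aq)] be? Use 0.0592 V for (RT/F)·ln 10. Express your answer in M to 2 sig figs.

With Cu⁺/Cu at the cathode and Fe²⁺/Fe at the anode, E°cell = +0.52 − (−0.43) = +0.95 V (n = 2).
Since E = E° − (0.0592/n)·log Q, log Q = n(E° − E)/0.0592 = 1.926.
For 2 Cu⁺(aq) + Fe(s) → 2 Cu(s) + Fe²⁺(aq), the reaction quotient is Q = [Fe²⁺(aq)] / [Cu⁺(aq)]^2.
Substituting the known concentrations and solving, log [Cu⁺(aq)] = −1.169 and [Cu⁺(aq)] = 0.068 M.

0.068 M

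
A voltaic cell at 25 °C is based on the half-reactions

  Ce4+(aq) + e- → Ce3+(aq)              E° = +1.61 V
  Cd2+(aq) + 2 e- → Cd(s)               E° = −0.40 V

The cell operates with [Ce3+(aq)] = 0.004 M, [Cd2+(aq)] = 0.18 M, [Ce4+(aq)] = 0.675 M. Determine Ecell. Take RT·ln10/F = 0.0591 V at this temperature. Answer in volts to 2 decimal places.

Since E°(Ce⁴⁺/Ce³⁺) > E°(Cd²⁺/Cd), Ce⁴⁺/Ce³⁺ serves as the cathode.
E°cell = +1.61 − (−0.40) = +2.01 V, with n = 2 electrons transferred.
The balanced reaction is 2 Ce4+(aq) + Cd(s) → 2 Ce3+(aq) + Cd2+(aq), so Q = ([Ce3+(aq)]^2·[Cd2+(aq)]) / [Ce4+(aq)]^2 = 6.32×10^−6 and log Q = −5.199.
By the Nernst equation, E = +2.01 − (0.0591/2)·(−5.199) = +2.16 V.

+2.16 V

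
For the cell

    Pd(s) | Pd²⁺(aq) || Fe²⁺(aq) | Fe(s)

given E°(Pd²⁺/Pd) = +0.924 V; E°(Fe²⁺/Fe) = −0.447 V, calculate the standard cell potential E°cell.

−1.371 V

By convention the left-hand electrode in cell notation is the anode (oxidation) and the right-hand electrode is the cathode (reduction).
E°cell = E°(right) − E°(left) = −0.447 − (+0.924) = −1.371 V.
The negative sign shows that, as written, the cell would require an external voltage to drive the reaction.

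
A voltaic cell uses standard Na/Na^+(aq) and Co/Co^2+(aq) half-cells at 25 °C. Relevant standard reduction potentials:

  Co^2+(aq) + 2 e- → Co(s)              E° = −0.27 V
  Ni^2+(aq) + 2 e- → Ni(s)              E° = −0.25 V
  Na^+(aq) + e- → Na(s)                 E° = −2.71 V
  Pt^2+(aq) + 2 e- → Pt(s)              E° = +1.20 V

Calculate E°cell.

+2.44 V

The Co²⁺/Co couple has the higher E°, so Co ion is reduced (cathode) and Na is oxidized (anode).
E°cell = E°(cathode) − E°(anode) = −0.27 − (−2.71) = +2.44 V.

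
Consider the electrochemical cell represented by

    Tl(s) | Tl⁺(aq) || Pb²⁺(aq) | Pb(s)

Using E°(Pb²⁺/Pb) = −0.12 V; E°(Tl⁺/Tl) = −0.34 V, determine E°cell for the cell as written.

By convention the left-hand electrode in cell notation is the anode (oxidation) and the right-hand electrode is the cathode (reduction).
E°cell = E°(right) − E°(left) = −0.12 − (−0.34) = +0.22 V.

+0.22 V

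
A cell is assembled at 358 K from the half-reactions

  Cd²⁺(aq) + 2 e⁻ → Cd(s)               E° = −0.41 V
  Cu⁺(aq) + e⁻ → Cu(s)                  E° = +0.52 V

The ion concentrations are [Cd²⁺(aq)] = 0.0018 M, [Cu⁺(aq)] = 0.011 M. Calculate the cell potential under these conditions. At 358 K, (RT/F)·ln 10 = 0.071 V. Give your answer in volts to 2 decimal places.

+0.89 V

Cu⁺/Cu is reduced (cathode, E° = +0.52 V) and Cd²⁺/Cd is oxidized (anode).
E°cell = E°cat − E°an = +0.52 − (−0.41) = +0.93 V; n = 2.
Balancing gives 2 Cu⁺(aq) + Cd(s) → 2 Cu(s) + Cd²⁺(aq); hence Q = [Cd²⁺(aq)] / [Cu⁺(aq)]^2 = 14.9 (log Q = 1.172).
E = E° − (0.071/n)·log Q = +0.93 − (0.071/2)(1.172) = +0.89 V.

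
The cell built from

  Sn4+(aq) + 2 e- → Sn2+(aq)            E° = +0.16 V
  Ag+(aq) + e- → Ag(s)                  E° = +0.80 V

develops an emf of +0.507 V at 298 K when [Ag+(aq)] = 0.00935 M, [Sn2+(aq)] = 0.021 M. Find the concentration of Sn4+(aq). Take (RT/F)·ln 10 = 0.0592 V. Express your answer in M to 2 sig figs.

0.057 M

Ag⁺/Ag is the cathode (higher E°); E°cell = +0.80 − (+0.16) = +0.64 V with n = 2.
From the Nernst equation, log Q = n(E° − E)/0.0592 = 2·(+0.64 − (+0.507))/0.0592 = 4.493.
Balancing electrons gives 2 Ag+(aq) + Sn2+(aq) → 2 Ag(s) + Sn4+(aq); thus Q = [Sn4+(aq)] / ([Ag+(aq)]^2·[Sn2+(aq)]).
Isolating [Sn4+(aq)] in Q = 10^{4.493} yields log [Sn4+(aq)] = −1.243, i.e. 0.057 M.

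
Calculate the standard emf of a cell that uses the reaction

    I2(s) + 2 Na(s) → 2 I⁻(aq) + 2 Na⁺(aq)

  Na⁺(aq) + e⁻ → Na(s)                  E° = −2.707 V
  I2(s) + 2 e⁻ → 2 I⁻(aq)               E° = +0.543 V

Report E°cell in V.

+3.250 V

I2(s) gains electrons, so the I₂/I⁻ couple is the cathode; the Na⁺/Na couple is the anode.
E°cell = E°(cathode) − E°(anode) = +0.543 − (−2.707) = +3.250 V.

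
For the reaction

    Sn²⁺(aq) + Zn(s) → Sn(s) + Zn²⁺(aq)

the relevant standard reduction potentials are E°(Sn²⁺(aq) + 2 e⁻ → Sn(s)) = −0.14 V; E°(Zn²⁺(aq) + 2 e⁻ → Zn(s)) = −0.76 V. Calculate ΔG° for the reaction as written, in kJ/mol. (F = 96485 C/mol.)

In the reaction as written Sn²⁺(aq) is reduced, so the Sn²⁺/Sn couple is the cathode and Zn²⁺/Zn is the anode.
E°cell = −0.14 − (−0.76) = +0.62 V; balancing electrons gives n = 2.
ΔG° = −nFE°cell = −(2)(96485)(+0.62) J/mol = −120 kJ/mol.

−120 kJ/mol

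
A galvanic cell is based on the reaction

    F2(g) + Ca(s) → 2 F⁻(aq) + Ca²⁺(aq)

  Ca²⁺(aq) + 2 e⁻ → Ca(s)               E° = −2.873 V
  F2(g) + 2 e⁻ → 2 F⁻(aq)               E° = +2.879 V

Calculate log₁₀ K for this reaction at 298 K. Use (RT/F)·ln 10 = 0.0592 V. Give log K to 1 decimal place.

The F₂/F⁻ couple is reduced (cathode); E°cell = +2.879 − (−2.873) = +5.752 V with n = 2.
At equilibrium E = 0, so log K = nE°cell / 0.0592 = (2)(+5.752) / 0.0592 = 194.3.

log K = 194.3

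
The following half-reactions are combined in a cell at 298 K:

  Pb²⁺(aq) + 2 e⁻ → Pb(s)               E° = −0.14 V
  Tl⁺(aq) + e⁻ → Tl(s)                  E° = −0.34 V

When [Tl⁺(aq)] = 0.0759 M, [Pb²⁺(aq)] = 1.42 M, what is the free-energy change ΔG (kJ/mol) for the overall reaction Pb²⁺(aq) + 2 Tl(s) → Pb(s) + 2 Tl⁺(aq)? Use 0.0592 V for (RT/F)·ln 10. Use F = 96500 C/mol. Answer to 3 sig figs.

−52.3 kJ/mol

E°cell = −0.14 − (−0.34) = +0.20 V; the balanced reaction transfers n = 2 electrons.
Here Q = [Tl⁺(aq)]^2 / [Pb²⁺(aq)] = 0.00406 (log Q = −2.392), giving E = +0.20 − (0.0592/2)·(−2.392) = +0.2708 V.
Then ΔG = −nFE = −2 × 96500 × +0.2708 J/mol = −52.3 kJ/mol.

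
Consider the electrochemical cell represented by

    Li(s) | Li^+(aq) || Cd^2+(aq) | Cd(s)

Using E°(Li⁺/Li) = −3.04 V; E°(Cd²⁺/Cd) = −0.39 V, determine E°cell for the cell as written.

By convention the left-hand electrode in cell notation is the anode (oxidation) and the right-hand electrode is the cathode (reduction).
E°cell = E°(right) − E°(left) = −0.39 − (−3.04) = +2.65 V.

+2.65 V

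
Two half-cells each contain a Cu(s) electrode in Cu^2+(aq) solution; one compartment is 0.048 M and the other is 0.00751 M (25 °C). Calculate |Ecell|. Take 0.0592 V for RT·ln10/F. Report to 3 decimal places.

For a concentration cell E°cell = 0, since both electrodes use the same couple.
The compartment with the higher Cu^2+(aq) concentration (0.048 M) acts as the cathode; ions are reduced there and produced at the dilute (0.00751 M) anode.
With n = 2, Ecell = −(0.0592/2)·log([dilute]/[conc]) = −(0.0592/2)·log(0.00751/0.048) = +0.024 V.

0.024 V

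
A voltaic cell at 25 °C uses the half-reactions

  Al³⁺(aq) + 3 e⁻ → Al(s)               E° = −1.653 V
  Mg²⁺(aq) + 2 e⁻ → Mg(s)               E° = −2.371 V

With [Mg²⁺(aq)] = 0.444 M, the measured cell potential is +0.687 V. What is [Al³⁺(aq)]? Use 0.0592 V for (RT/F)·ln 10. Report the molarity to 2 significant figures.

Al³⁺/Al is the cathode (higher E°); E°cell = −1.653 − (−2.371) = +0.718 V with n = 6.
Since E = E° − (0.0592/n)·log Q, log Q = n(E° − E)/0.0592 = 3.142.
Balancing electrons gives 2 Al³⁺(aq) + 3 Mg(s) → 2 Al(s) + 3 Mg²⁺(aq); thus Q = [Mg²⁺(aq)]^3 / [Al³⁺(aq)]^2.
Substituting the known concentrations and solving, log [Al³⁺(aq)] = −2.100 and [Al³⁺(aq)] = 0.0079 M.

0.0079 M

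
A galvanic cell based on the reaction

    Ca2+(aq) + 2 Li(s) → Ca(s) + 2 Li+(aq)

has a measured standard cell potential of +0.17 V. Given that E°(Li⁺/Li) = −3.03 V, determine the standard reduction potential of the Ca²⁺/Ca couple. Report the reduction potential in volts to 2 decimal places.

In the reaction as written the Ca²⁺/Ca couple is reduced (cathode) and Li⁺/Li is oxidized (anode), so E°cell = E°(Ca²⁺/Ca) − E°(Li⁺/Li).
E°(Ca²⁺/Ca) = E°cell + E°(anode) = +0.17 + (−3.03) = −2.86 V.

−2.86 V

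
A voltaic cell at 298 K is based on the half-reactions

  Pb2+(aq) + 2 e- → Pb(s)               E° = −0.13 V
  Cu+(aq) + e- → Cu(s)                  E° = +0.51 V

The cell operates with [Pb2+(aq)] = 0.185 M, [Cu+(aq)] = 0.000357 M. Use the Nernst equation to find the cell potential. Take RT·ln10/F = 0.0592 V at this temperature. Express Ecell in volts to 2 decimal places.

+0.46 V

The Cu⁺/Cu couple has the more positive E°, so it is the cathode; Pb²⁺/Pb is the anode.
The standard potential is +0.51 − (−0.13) = +0.64 V and the balanced reaction transfers n = 2 electrons.
The balanced reaction is 2 Cu+(aq) + Pb(s) → 2 Cu(s) + Pb2+(aq), so Q = [Pb2+(aq)] / [Cu+(aq)]^2 = 1.45×10^6 and log Q = 6.162.
Applying E = E° − (RT ln10/nF)·log Q gives +0.64 − (0.0592/2)(6.162) = +0.46 V.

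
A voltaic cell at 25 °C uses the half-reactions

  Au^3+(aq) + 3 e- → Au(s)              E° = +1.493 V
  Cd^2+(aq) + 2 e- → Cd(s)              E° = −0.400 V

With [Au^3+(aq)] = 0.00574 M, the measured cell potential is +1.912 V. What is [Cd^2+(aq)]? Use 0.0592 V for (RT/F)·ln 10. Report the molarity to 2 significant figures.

0.0073 M

Au³⁺/Au is the cathode (higher E°); E°cell = +1.493 − (−0.400) = +1.893 V with n = 6.
Rearranging E = E° − (0.0592/n)·log Q gives log Q = 6(+1.893 − (+1.912))/0.0592 = −1.926.
Balancing electrons gives 2 Au^3+(aq) + 3 Cd(s) → 2 Au(s) + 3 Cd^2+(aq); thus Q = [Cd^2+(aq)]^3 / [Au^3+(aq)]^2.
Substituting the known concentrations and solving, log [Cd^2+(aq)] = −2.136 and [Cd^2+(aq)] = 0.0073 M.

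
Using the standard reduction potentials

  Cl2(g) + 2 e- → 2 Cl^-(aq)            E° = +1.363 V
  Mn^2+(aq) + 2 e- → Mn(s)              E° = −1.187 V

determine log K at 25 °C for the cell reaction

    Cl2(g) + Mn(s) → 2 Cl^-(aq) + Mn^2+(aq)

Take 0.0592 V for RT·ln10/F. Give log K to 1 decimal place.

log K = 86.1

The Cl₂/Cl⁻ couple is reduced (cathode); E°cell = +1.363 − (−1.187) = +2.550 V with n = 2.
At equilibrium E = 0, so log K = nE°cell / 0.0592 = (2)(+2.550) / 0.0592 = 86.1.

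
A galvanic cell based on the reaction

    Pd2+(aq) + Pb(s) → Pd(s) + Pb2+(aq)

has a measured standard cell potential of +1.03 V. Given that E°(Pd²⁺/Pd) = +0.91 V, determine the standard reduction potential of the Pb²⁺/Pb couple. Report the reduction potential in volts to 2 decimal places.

−0.12 V

In the reaction as written the Pd²⁺/Pd couple is reduced (cathode) and Pb²⁺/Pb is oxidized (anode), so E°cell = E°(Pd²⁺/Pd) − E°(Pb²⁺/Pb).
E°(Pb²⁺/Pb) = E°(cathode) − E°cell = +0.91 − (+1.03) = −0.12 V.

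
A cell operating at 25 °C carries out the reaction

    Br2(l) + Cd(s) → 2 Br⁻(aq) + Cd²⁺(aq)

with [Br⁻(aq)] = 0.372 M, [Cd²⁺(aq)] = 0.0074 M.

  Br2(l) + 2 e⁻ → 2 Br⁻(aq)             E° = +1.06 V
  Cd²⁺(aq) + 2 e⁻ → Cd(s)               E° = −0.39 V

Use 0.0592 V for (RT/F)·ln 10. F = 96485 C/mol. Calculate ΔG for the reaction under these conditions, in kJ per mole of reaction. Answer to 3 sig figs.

E°cell = +1.06 − (−0.39) = +1.45 V; the balanced reaction transfers n = 2 electrons.
Here Q = [Br⁻(aq)]^2·[Cd²⁺(aq)] = 0.00102 (log Q = −2.990), giving E = +1.45 − (0.0592/2)·(−2.990) = +1.5385 V.
ΔG = −nFE = −(2)(96485)(+1.5385) J/mol = −297 kJ/mol.

−297 kJ/mol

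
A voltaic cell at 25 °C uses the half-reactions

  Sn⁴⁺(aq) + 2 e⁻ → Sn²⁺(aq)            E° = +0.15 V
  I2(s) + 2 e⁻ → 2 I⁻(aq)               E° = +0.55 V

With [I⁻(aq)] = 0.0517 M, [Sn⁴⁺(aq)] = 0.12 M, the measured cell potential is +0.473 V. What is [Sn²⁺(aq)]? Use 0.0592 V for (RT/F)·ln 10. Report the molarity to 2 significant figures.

0.094 M

I₂/I⁻ is the cathode (higher E°); E°cell = +0.55 − (+0.15) = +0.40 V with n = 2.
Rearranging E = E° − (0.0592/n)·log Q gives log Q = 2(+0.40 − (+0.473))/0.0592 = −2.466.
For I2(s) + Sn²⁺(aq) → 2 I⁻(aq) + Sn⁴⁺(aq), the reaction quotient is Q = ([I⁻(aq)]^2·[Sn⁴⁺(aq)]) / [Sn²⁺(aq)].
Isolating [Sn²⁺(aq)] in Q = 10^{−2.466} yields log [Sn²⁺(aq)] = −1.028, i.e. 0.094 M.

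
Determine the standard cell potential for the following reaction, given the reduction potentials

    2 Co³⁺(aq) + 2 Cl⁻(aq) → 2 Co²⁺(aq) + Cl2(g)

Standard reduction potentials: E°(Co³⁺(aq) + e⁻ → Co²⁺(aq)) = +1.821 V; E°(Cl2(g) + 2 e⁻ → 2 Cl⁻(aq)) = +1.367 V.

+0.454 V

Co³⁺(aq) gains electrons, so the Co³⁺/Co²⁺ couple is the cathode; the Cl₂/Cl⁻ couple is the anode.
E°cell = E°(cathode) − E°(anode) = +1.821 − (+1.367) = +0.454 V.
The positive value indicates the reaction is spontaneous as written.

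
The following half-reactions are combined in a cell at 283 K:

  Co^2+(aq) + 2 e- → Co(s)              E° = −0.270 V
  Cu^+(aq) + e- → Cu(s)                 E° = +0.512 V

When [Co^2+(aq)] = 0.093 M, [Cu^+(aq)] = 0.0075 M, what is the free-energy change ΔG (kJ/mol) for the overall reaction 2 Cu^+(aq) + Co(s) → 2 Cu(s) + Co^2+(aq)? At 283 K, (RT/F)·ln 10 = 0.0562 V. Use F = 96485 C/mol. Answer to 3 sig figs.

−133 kJ/mol

The standard cell potential is +0.512 − (−0.270) = +0.782 V, with n = 2 electrons in the balanced equation.
Q = [Co^2+(aq)] / [Cu^+(aq)]^2 = 1.65×10^3, so log Q = 3.218 and E = +0.782 − (0.0562/2)(3.218) = +0.6916 V.
Finally ΔG = −nFE = −(2)(96485 C/mol)(+0.6916 V) = −133 kJ/mol.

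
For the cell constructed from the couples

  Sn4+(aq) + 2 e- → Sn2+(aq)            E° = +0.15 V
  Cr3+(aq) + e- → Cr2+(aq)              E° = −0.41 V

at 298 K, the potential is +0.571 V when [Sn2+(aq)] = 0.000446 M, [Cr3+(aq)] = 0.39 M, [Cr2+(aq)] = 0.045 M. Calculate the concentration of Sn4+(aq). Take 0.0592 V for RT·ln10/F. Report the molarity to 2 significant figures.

0.079 M

With Sn⁴⁺/Sn²⁺ at the cathode and Cr³⁺/Cr²⁺ at the anode, E°cell = +0.15 − (−0.41) = +0.56 V (n = 2).
Since E = E° − (0.0592/n)·log Q, log Q = n(E° − E)/0.0592 = −0.372.
For Sn4+(aq) + 2 Cr2+(aq) → Sn2+(aq) + 2 Cr3+(aq), the reaction quotient is Q = ([Sn2+(aq)]·[Cr3+(aq)]^2) / ([Sn4+(aq)]·[Cr2+(aq)]^2).
Solving for the unknown gives log [Sn4+(aq)] = −1.103, so [Sn4+(aq)] ≈ 0.079 M.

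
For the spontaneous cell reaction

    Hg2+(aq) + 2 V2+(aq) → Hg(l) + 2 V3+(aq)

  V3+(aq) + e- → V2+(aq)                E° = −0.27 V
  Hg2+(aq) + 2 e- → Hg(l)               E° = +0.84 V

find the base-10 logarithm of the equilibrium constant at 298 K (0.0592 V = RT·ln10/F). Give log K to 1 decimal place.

The Hg²⁺/Hg couple is reduced (cathode); E°cell = +0.84 − (−0.27) = +1.11 V with n = 2.
At equilibrium E = 0, so log K = nE°cell / 0.0592 = (2)(+1.11) / 0.0592 = 37.5.

log K = 37.5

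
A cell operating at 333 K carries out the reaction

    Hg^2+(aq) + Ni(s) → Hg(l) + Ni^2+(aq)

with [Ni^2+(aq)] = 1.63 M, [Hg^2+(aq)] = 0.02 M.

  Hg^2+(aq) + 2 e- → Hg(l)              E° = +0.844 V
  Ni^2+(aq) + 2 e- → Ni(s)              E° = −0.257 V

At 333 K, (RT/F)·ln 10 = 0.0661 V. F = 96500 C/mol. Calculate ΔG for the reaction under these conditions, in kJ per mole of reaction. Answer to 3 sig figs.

−200 kJ/mol

With Hg²⁺/Hg reduced at the cathode, E°cell = +0.844 − (−0.257) = +1.101 V and n = 2.
Q = [Ni^2+(aq)] / [Hg^2+(aq)] = 81.5, so log Q = 1.911 and E = +1.101 − (0.0661/2)(1.911) = +1.0378 V.
Finally ΔG = −nFE = −(2)(96500 C/mol)(+1.0378 V) = −200 kJ/mol.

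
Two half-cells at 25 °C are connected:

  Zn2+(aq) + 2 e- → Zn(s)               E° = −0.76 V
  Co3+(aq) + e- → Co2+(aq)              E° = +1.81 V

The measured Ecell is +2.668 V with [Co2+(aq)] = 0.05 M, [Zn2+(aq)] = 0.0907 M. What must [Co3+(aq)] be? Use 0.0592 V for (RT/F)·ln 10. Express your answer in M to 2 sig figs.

Co³⁺/Co²⁺ is the cathode (higher E°); E°cell = +1.81 − (−0.76) = +2.57 V with n = 2.
Since E = E° − (0.0592/n)·log Q, log Q = n(E° − E)/0.0592 = −3.311.
The balanced reaction is 2 Co3+(aq) + Zn(s) → 2 Co2+(aq) + Zn2+(aq), so Q = ([Co2+(aq)]^2·[Zn2+(aq)]) / [Co3+(aq)]^2.
Isolating [Co3+(aq)] in Q = 10^{−3.311} yields log [Co3+(aq)] = −0.167, i.e. 0.68 M.

0.68 M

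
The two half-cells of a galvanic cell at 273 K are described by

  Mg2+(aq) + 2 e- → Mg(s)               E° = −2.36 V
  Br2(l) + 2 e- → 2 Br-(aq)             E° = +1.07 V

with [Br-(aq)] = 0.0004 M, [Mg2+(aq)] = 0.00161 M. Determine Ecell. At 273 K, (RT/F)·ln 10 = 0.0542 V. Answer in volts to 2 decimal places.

+3.69 V

Since E°(Br₂/Br⁻) > E°(Mg²⁺/Mg), Br₂/Br⁻ serves as the cathode.
E°cell = +1.07 − (−2.36) = +3.43 V, with n = 2 electrons transferred.
Balancing gives Br2(l) + Mg(s) → 2 Br-(aq) + Mg2+(aq); hence Q = [Br-(aq)]^2·[Mg2+(aq)] = 2.58×10^−10 (log Q = −9.589).
E = E° − (0.0542/n)·log Q = +3.43 − (0.0542/2)(−9.589) = +3.69 V.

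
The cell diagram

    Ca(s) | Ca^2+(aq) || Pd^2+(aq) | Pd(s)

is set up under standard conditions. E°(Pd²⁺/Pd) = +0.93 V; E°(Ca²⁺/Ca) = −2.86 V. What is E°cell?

+3.79 V

By convention the left-hand electrode in cell notation is the anode (oxidation) and the right-hand electrode is the cathode (reduction).
E°cell = E°(right) − E°(left) = +0.93 − (−2.86) = +3.79 V.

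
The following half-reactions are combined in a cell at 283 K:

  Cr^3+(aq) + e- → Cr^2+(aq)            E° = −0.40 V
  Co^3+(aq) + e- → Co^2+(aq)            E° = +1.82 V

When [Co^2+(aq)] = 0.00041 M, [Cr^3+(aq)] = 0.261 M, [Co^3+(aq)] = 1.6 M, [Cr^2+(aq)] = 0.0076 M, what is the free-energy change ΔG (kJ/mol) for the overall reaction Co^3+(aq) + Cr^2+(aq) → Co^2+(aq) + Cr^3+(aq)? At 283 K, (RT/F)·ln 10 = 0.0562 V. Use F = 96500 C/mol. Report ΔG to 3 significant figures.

E°cell = +1.82 − (−0.40) = +2.22 V; the balanced reaction transfers n = 1 electron.
Here Q = ([Co^2+(aq)]·[Cr^3+(aq)]) / ([Co^3+(aq)]·[Cr^2+(aq)]) = 0.0088 (log Q = −2.056), giving E = +2.22 − (0.0562/1)·(−2.056) = +2.3355 V.
ΔG = −nFE = −(1)(96500)(+2.3355) J/mol = −225 kJ/mol.

−225 kJ/mol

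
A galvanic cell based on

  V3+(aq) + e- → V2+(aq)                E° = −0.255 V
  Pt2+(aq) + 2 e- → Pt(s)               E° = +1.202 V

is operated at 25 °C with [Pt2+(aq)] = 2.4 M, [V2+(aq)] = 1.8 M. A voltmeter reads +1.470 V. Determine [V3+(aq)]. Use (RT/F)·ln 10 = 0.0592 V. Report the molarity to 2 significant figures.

1.7 M

Pt²⁺/Pt is the cathode (higher E°); E°cell = +1.202 − (−0.255) = +1.457 V with n = 2.
Rearranging E = E° − (0.0592/n)·log Q gives log Q = 2(+1.457 − (+1.470))/0.0592 = −0.439.
For Pt2+(aq) + 2 V2+(aq) → Pt(s) + 2 V3+(aq), the reaction quotient is Q = [V3+(aq)]^2 / ([Pt2+(aq)]·[V2+(aq)]^2).
Isolating [V3+(aq)] in Q = 10^{−0.439} yields log [V3+(aq)] = 0.226, i.e. 1.7 M.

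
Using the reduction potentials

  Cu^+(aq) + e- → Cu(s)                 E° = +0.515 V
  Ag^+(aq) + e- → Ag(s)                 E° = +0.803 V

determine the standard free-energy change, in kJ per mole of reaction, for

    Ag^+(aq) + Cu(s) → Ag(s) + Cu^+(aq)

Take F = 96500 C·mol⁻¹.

In the reaction as written Ag^+(aq) is reduced, so the Ag⁺/Ag couple is the cathode and Cu⁺/Cu is the anode.
E°cell = +0.803 − (+0.515) = +0.288 V; balancing electrons gives n = 1.
ΔG° = −nFE°cell = −(1)(96500)(+0.288) J/mol = −27.8 kJ/mol.

−27.8 kJ/mol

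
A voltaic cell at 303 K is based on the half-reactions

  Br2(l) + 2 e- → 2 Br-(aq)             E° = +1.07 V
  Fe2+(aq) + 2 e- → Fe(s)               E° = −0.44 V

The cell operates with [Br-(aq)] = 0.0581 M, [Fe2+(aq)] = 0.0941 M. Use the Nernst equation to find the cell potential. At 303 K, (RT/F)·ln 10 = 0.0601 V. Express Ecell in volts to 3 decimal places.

+1.615 V

The Br₂/Br⁻ couple has the more positive E°, so it is the cathode; Fe²⁺/Fe is the anode.
E°cell = E°cat − E°an = +1.07 − (−0.44) = +1.51 V; n = 2.
For the overall reaction Br2(l) + Fe(s) → 2 Br-(aq) + Fe2+(aq), Q = [Br-(aq)]^2·[Fe2+(aq)] = 0.000318, giving log Q = −3.498.
By the Nernst equation, E = +1.51 − (0.0601/2)·(−3.498) = +1.615 V.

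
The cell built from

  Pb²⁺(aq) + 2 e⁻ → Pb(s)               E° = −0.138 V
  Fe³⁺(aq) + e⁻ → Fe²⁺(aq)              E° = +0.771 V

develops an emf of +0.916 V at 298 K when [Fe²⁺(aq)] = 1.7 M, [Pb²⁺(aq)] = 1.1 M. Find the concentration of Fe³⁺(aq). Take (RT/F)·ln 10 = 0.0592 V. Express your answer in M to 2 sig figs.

2.3 M

Fe³⁺/Fe²⁺ is the cathode (higher E°); E°cell = +0.771 − (−0.138) = +0.909 V with n = 2.
From the Nernst equation, log Q = n(E° − E)/0.0592 = 2·(+0.909 − (+0.916))/0.0592 = −0.236.
Balancing electrons gives 2 Fe³⁺(aq) + Pb(s) → 2 Fe²⁺(aq) + Pb²⁺(aq); thus Q = ([Fe²⁺(aq)]^2·[Pb²⁺(aq)]) / [Fe³⁺(aq)]^2.
Substituting the known concentrations and solving, log [Fe³⁺(aq)] = 0.369 and [Fe³⁺(aq)] = 2.3 M.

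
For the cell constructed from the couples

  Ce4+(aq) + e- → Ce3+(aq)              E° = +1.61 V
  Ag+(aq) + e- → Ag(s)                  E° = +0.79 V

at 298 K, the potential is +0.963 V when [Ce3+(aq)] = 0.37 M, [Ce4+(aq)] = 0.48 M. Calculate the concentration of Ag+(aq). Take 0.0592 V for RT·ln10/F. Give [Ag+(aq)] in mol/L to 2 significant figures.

0.0050 M

The Ce⁴⁺/Ce³⁺ couple has the larger reduction potential, so it is the cathode: E°cell = +1.61 − (+0.79) = +0.82 V and n = 1.
Since E = E° − (0.0592/n)·log Q, log Q = n(E° − E)/0.0592 = −2.416.
Balancing electrons gives Ce4+(aq) + Ag(s) → Ce3+(aq) + Ag+(aq); thus Q = ([Ce3+(aq)]·[Ag+(aq)]) / [Ce4+(aq)].
Isolating [Ag+(aq)] in Q = 10^{−2.416} yields log [Ag+(aq)] = −2.303, i.e. 0.0050 M.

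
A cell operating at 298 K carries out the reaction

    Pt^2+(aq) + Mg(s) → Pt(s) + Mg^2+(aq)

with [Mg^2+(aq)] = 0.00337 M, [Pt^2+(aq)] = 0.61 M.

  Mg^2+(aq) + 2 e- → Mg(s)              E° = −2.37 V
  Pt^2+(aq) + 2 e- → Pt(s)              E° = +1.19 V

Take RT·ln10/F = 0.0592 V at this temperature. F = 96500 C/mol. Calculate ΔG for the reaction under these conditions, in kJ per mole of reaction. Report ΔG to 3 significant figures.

−700 kJ/mol

With Pt²⁺/Pt reduced at the cathode, E°cell = +1.19 − (−2.37) = +3.56 V and n = 2.
Q = [Mg^2+(aq)] / [Pt^2+(aq)] = 0.00552, so log Q = −2.258 and E = +3.56 − (0.0592/2)(−2.258) = +3.6268 V.
Then ΔG = −nFE = −2 × 96500 × +3.6268 J/mol = −700 kJ/mol.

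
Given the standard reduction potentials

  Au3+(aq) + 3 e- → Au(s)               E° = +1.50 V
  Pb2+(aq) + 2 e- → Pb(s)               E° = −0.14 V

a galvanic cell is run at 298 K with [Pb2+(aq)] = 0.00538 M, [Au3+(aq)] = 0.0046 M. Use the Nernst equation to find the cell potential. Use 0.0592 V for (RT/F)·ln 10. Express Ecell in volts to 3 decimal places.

Au³⁺/Au is reduced (cathode, E° = +1.50 V) and Pb²⁺/Pb is oxidized (anode).
E°cell = E°cat − E°an = +1.50 − (−0.14) = +1.64 V; n = 6.
The balanced reaction is 2 Au3+(aq) + 3 Pb(s) → 2 Au(s) + 3 Pb2+(aq), so Q = [Pb2+(aq)]^3 / [Au3+(aq)]^2 = 0.00736 and log Q = −2.133.
Applying E = E° − (RT ln10/nF)·log Q gives +1.64 − (0.0592/6)(−2.133) = +1.661 V.

+1.661 V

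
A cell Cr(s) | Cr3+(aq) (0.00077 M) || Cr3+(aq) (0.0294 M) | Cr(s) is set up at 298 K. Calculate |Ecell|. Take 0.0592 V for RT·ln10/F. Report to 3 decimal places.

For a concentration cell E°cell = 0, since both electrodes use the same couple.
The compartment with the higher Cr3+(aq) concentration (0.0294 M) acts as the cathode; ions are reduced there and produced at the dilute (0.00077 M) anode.
With n = 3, Ecell = −(0.0592/3)·log([dilute]/[conc]) = −(0.0592/3)·log(0.00077/0.0294) = +0.031 V.

0.031 V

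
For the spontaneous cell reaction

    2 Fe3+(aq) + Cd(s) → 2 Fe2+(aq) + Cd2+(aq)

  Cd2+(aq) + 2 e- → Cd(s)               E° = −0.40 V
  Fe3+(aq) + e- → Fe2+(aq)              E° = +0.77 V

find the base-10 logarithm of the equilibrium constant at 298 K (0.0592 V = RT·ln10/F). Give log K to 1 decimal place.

The Fe³⁺/Fe²⁺ couple is reduced (cathode); E°cell = +0.77 − (−0.40) = +1.17 V with n = 2.
At equilibrium E = 0, so log K = nE°cell / 0.0592 = (2)(+1.17) / 0.0592 = 39.5.

log K = 39.5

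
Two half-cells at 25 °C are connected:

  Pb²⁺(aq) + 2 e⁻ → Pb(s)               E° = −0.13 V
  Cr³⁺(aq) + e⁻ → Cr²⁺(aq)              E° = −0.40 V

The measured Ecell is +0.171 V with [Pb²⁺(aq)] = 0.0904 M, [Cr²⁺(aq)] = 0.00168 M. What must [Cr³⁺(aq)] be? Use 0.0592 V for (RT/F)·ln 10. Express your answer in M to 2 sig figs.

With Pb²⁺/Pb at the cathode and Cr³⁺/Cr²⁺ at the anode, E°cell = −0.13 − (−0.40) = +0.27 V (n = 2).
From the Nernst equation, log Q = n(E° − E)/0.0592 = 2·(+0.27 − (+0.171))/0.0592 = 3.345.
The balanced reaction is Pb²⁺(aq) + 2 Cr²⁺(aq) → Pb(s) + 2 Cr³⁺(aq), so Q = [Cr³⁺(aq)]^2 / ([Pb²⁺(aq)]·[Cr²⁺(aq)]^2).
Isolating [Cr³⁺(aq)] in Q = 10^{3.345} yields log [Cr³⁺(aq)] = −1.624, i.e. 0.024 M.

0.024 M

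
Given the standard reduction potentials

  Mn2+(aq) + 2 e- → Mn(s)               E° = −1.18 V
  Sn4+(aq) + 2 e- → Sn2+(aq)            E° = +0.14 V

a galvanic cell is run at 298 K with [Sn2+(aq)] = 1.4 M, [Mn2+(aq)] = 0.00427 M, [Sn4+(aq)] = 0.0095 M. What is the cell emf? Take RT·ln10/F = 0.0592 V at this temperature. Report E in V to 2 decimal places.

Sn⁴⁺/Sn²⁺ is reduced (cathode, E° = +0.14 V) and Mn²⁺/Mn is oxidized (anode).
E°cell = +0.14 − (−1.18) = +1.32 V, with n = 2 electrons transferred.
For the overall reaction Sn4+(aq) + Mn(s) → Sn2+(aq) + Mn2+(aq), Q = ([Sn2+(aq)]·[Mn2+(aq)]) / [Sn4+(aq)] = 0.629, giving log Q = −0.201.
E = E° − (0.0592/n)·log Q = +1.32 − (0.0592/2)(−0.201) = +1.33 V.

+1.33 V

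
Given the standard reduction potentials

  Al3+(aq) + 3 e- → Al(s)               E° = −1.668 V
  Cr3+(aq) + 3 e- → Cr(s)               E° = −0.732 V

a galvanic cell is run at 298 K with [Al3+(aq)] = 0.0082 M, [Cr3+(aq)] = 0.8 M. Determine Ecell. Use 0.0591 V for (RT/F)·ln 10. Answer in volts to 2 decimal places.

+0.98 V

Cr³⁺/Cr is reduced (cathode, E° = −0.732 V) and Al³⁺/Al is oxidized (anode).
The standard potential is −0.732 − (−1.668) = +0.936 V and the balanced reaction transfers n = 3 electrons.
For the overall reaction Cr3+(aq) + Al(s) → Cr(s) + Al3+(aq), Q = [Al3+(aq)] / [Cr3+(aq)] = 0.0103, giving log Q = −1.989.
Applying E = E° − (RT ln10/nF)·log Q gives +0.936 − (0.0591/3)(−1.989) = +0.98 V.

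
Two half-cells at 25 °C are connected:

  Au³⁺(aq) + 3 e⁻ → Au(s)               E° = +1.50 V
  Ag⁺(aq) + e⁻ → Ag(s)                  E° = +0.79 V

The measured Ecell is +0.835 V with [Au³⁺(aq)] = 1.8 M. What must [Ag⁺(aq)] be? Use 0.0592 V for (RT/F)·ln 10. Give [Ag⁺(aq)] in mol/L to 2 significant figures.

Au³⁺/Au is the cathode (higher E°); E°cell = +1.50 − (+0.79) = +0.71 V with n = 3.
Rearranging E = E° − (0.0592/n)·log Q gives log Q = 3(+0.71 − (+0.835))/0.0592 = −6.334.
The balanced reaction is Au³⁺(aq) + 3 Ag(s) → Au(s) + 3 Ag⁺(aq), so Q = [Ag⁺(aq)]^3 / [Au³⁺(aq)].
Solving for the unknown gives log [Ag⁺(aq)] = −2.026, so [Ag⁺(aq)] ≈ 0.0094 M.

0.0094 M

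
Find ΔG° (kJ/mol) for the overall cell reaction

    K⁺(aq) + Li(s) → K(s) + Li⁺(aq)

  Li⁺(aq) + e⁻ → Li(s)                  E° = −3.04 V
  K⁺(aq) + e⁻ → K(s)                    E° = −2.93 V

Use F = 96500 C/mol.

In the reaction as written K⁺(aq) is reduced, so the K⁺/K couple is the cathode and Li⁺/Li is the anode.
E°cell = −2.93 − (−3.04) = +0.11 V; balancing electrons gives n = 1.
ΔG° = −nFE°cell = −(1)(96500)(+0.11) J/mol = −10.6 kJ/mol.

−10.6 kJ/mol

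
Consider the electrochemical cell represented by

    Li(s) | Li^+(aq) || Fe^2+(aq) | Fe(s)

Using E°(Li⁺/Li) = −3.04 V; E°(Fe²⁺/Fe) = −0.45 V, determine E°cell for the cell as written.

By convention the left-hand electrode in cell notation is the anode (oxidation) and the right-hand electrode is the cathode (reduction).
E°cell = E°(right) − E°(left) = −0.45 − (−3.04) = +2.59 V.

+2.59 V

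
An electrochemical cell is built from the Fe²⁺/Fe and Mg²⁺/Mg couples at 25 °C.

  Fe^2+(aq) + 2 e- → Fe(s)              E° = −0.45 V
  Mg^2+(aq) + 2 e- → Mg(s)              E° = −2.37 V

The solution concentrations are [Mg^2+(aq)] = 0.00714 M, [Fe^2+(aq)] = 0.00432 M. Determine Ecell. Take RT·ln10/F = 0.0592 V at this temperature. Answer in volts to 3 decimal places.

Since E°(Fe²⁺/Fe) > E°(Mg²⁺/Mg), Fe²⁺/Fe serves as the cathode.
E°cell = −0.45 − (−2.37) = +1.92 V, with n = 2 electrons transferred.
Balancing gives Fe^2+(aq) + Mg(s) → Fe(s) + Mg^2+(aq); hence Q = [Mg^2+(aq)] / [Fe^2+(aq)] = 1.65 (log Q = 0.218).
By the Nernst equation, E = +1.92 − (0.0592/2)·(0.218) = +1.914 V.

+1.914 V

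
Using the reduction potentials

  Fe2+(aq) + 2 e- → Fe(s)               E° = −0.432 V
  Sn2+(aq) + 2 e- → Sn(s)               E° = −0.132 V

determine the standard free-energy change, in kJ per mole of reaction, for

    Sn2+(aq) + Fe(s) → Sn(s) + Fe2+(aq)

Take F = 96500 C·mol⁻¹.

−57.9 kJ/mol

In the reaction as written Sn2+(aq) is reduced, so the Sn²⁺/Sn couple is the cathode and Fe²⁺/Fe is the anode.
E°cell = −0.132 − (−0.432) = +0.300 V; balancing electrons gives n = 2.
ΔG° = −nFE°cell = −(2)(96500)(+0.300) J/mol = −57.9 kJ/mol.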